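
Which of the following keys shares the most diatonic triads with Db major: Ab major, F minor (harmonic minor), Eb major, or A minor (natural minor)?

Triads of Db major: Db major (I), Eb minor (ii), F minor (iii), Gb major (IV), Ab major (V), Bb minor (vi), C diminished (vii°).
Ab major shares 4: Db, Fm, Ab, Bbm.
F minor (harmonic minor) shares 3: Db, Fm, Bbm.
Eb major shares 2: Fm, Ab.
A minor (natural minor) shares 0: none.
The most common triads (4) are shared with Ab major.

Ab major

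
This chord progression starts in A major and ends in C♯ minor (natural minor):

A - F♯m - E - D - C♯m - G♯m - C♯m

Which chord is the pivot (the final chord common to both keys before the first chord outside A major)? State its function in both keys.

Chords diatonic to A major: A, Bm, C♯m, D, E, F♯m, G♯dim.
Reading the progression, the first chord not in that set is G♯m, so the modulation leaves A major there.
The chord immediately before G♯m is C♯m, which is diatonic to both keys: iii in A major and i in C♯ minor.

C♯m — iii in A major, i in C♯ minor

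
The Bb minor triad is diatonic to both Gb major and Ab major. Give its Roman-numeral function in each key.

The scale of Gb major is Gb Ab Bb Cb Db Eb F; Bb is degree 3, and the triad built there (Bb-Db-F) is minor, so it is iii.
The scale of Ab major is Ab Bb C Db Eb F G; Bb is degree 2, and the triad built there (Bb-Db-F) is minor, so it is ii.

iii in Gb major; ii in Ab major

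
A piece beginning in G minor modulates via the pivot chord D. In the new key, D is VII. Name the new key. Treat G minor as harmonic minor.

The numeral VII denotes a major triad on scale degree 7. With D on degree 7, the tonic of the new key is E.
Degree 7 carries a major triad in natural-minor keys, so the destination is E minor.
Check: the diatonic triads of E minor (natural minor) are Em (i), F♯dim (ii°), G (III), Am (iv), Bm (v), C (VI), D (VII) — D is indeed VII.

E minor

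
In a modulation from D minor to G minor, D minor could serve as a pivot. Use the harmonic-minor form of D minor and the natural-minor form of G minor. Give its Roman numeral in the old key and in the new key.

i in D minor; v in G minor

The scale of D minor (harmonic minor) is D E F G A Bb C#; D is degree 1, and the triad built there (D-F-A) is minor, so it is i.
The scale of G minor (natural minor) is G A Bb C D Eb F; D is degree 5, and the triad built there (D-F-A) is minor, so it is v.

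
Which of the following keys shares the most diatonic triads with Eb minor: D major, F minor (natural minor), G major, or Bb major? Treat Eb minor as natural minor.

Triads of Eb minor (natural minor): Ebm (i), Fdim (ii°), Gb (III), Abm (iv), Bbm (v), Cb (VI), Db (VII).
D major shares 0: none.
F minor (natural minor) shares 2: Bbm, Db.
G major shares 0: none.
Bb major shares 0: none.
The most common triads (2) are shared with F minor.

F minor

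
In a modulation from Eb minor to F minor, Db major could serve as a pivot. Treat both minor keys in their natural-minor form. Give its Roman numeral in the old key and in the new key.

VII in Eb minor; VI in F minor

The scale of Eb minor (natural minor) is Eb F Gb Ab Bb Cb Db; Db is degree 7, and the triad built there (Db-F-Ab) is major, so it is VII.
The scale of F minor (natural minor) is F G Ab Bb C Db Eb; Db is degree 6, and the triad built there (Db-F-Ab) is major, so it is VI.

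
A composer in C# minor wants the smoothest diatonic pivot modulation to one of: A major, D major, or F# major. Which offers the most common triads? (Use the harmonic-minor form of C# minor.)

Triads of C# minor (harmonic minor): C# minor (i), D# diminished (ii°), E augmented (III+), F# minor (iv), G# major (V), A major (VI), B# diminished (vii°).
A major shares 3: C#m, F#m, A.
D major shares 2: F#m, A.
F# major shares 0: none.
The most common triads (3) are shared with A major.

A major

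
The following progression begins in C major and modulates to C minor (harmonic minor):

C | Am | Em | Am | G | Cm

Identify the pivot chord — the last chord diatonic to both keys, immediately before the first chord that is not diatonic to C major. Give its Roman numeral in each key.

G — V in C major, V in C minor

Chords diatonic to C major: C, Dm, Em, F, G, Am, Bdim.
Reading the progression, the first chord not in that set is Cm, so the modulation leaves C major there.
The chord immediately before Cm is G, which is diatonic to both keys: V in C major and V in C minor.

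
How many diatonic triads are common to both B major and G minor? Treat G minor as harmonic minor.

0

Diatonic triads of B major: B (I), C#m (ii), D#m (iii), E (IV), F# (V), G#m (vi), A#dim (vii°).
Diatonic triads of G minor (harmonic minor): Gm (i), Adim (ii°), Bbaug (III+), Cm (iv), D (V), Eb (VI), F#dim (vii°).
No triad has the same root and quality in both keys.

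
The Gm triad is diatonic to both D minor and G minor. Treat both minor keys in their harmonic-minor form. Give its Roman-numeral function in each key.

iv in D minor; i in G minor

The scale of D minor (harmonic minor) is D E F G A Bb C#; G is degree 4, and the triad built there (G-Bb-D) is minor, so it is iv.
The scale of G minor (harmonic minor) is G A Bb C D Eb F#; G is degree 1, and the triad built there (G-Bb-D) is minor, so it is i.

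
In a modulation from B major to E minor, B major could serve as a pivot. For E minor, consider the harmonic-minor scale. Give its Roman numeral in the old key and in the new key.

I in B major; V in E minor

The scale of B major is B C# D# E F# G# A#; B is degree 1, and the triad built there (B-D#-F#) is major, so it is I.
The scale of E minor (harmonic minor) is E F# G A B C D#; B is degree 5, and the triad built there (B-D#-F#) is major, so it is V.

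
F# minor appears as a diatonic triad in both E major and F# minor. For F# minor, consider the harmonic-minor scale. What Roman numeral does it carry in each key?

ii in E major; i in F# minor

The scale of E major is E F# G# A B C# D#; F# is degree 2, and the triad built there (F#-A-C#) is minor, so it is ii.
The scale of F# minor (harmonic minor) is F# G# A B C# D E#; F# is degree 1, and the triad built there (F#-A-C#) is minor, so it is i.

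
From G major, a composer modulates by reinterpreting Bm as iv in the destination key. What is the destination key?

F# minor

The numeral iv denotes a minor triad on scale degree 4. With B on degree 4, the tonic of the new key is F#.
Degree 4 carries a minor triad in minor keys, so the destination is F# minor.
Check: the diatonic triads of F# minor (natural minor) are F#m (i), G#dim (ii°), A (III), Bm (iv), C#m (v), D (VI), E (VII) — Bm is indeed iv.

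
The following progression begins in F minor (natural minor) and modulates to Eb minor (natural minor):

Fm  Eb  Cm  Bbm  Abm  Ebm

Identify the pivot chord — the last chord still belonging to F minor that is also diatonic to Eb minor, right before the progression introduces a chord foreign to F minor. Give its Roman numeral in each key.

Bbm — iv in F minor, v in Eb minor

Chords diatonic to F minor: Fm, Gdim, Ab, Bbm, Cm, Db, Eb.
Reading the progression, the first chord not in that set is Abm, so the modulation leaves F minor there.
The chord immediately before Abm is Bbm, which is diatonic to both keys: iv in F minor and v in Eb minor.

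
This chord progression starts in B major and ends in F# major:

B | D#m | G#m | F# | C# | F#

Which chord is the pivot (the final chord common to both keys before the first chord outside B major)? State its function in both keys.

F# — V in B major, I in F# major

Chords diatonic to B major: B, C#m, D#m, E, F#, G#m, A#dim.
Reading the progression, the first chord not in that set is C#, so the modulation leaves B major there.
The chord immediately before C# is F#, which is diatonic to both keys: V in B major and I in F# major.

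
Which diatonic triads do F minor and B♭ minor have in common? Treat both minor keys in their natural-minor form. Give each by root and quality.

Triads in F minor (natural minor): Fm (i), Gdim (ii°), A♭ (III), B♭m (iv), Cm (v), D♭ (VI), E♭ (VII).
Triads in B♭ minor (natural minor): B♭m (i), Cdim (ii°), D♭ (III), E♭m (iv), Fm (v), G♭ (VI), A♭ (VII).
Shared triads with their functions: Fm (i in F minor, v in B♭ minor); A♭ (III in F minor, VII in B♭ minor); B♭m (iv in F minor, i in B♭ minor); D♭ (VI in F minor, III in B♭ minor).

Fm, A♭, B♭m, D♭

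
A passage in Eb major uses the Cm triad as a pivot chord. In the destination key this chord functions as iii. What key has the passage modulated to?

The numeral iii denotes a minor triad on scale degree 3. With C on degree 3, the tonic of the new key is Ab.
Degree 3 carries a minor triad in major keys, so the destination is Ab major.
Check: the diatonic triads of Ab major are Ab (I), Bbm (ii), Cm (iii), Db (IV), Eb (V), Fm (vi), Gdim (vii°) — Cm is indeed iii.

Ab major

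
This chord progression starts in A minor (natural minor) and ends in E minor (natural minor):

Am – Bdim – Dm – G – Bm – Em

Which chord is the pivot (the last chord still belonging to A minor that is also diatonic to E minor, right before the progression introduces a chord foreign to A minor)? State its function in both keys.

G — VII in A minor, III in E minor

Chords diatonic to A minor: Am, Bdim, C, Dm, Em, F, G.
Reading the progression, the first chord not in that set is Bm, so the modulation leaves A minor there.
The chord immediately before Bm is G, which is diatonic to both keys: VII in A minor and III in E minor.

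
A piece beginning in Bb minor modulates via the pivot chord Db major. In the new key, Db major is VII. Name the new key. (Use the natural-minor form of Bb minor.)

Eb minor

The numeral VII denotes a major triad on scale degree 7. With Db on degree 7, the tonic of the new key is Eb.
Degree 7 carries a major triad in natural-minor keys, so the destination is Eb minor.
Check: the diatonic triads of Eb minor (natural minor) are Ebm (i), Fdim (ii°), Gb (III), Abm (iv), Bbm (v), Cb (VI), Db (VII) — Db major is indeed VII.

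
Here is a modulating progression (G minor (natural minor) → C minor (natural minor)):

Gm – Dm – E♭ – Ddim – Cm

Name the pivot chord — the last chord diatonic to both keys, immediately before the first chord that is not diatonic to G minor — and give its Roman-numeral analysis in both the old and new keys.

Chords diatonic to G minor: Gm, Adim, B♭, Cm, Dm, E♭, F.
Reading the progression, the first chord not in that set is Ddim, so the modulation leaves G minor there.
The chord immediately before Ddim is E♭, which is diatonic to both keys: VI in G minor and III in C minor.

E♭ — VI in G minor, III in C minor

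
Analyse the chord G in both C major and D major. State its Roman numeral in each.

V in C major; IV in D major

The scale of C major is C D E F G A B; G is degree 5, and the triad built there (G-B-D) is major, so it is V.
The scale of D major is D E F# G A B C#; G is degree 4, and the triad built there (G-B-D) is major, so it is IV.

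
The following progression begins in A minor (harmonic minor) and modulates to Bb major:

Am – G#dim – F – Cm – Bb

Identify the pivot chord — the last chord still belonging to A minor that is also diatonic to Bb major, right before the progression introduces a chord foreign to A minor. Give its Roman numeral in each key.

Chords diatonic to A minor: Am, Bdim, Caug, Dm, E, F, G#dim.
Reading the progression, the first chord not in that set is Cm, so the modulation leaves A minor there.
The chord immediately before Cm is F, which is diatonic to both keys: VI in A minor and V in Bb major.

F — VI in A minor, V in Bb major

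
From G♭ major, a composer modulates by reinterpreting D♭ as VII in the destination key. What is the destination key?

E♭ minor

The numeral VII denotes a major triad on scale degree 7. With D♭ on degree 7, the tonic of the new key is E♭.
Degree 7 carries a major triad in natural-minor keys, so the destination is E♭ minor.
Check: the diatonic triads of E♭ minor (natural minor) are E♭m (i), Fdim (ii°), G♭ (III), A♭m (iv), B♭m (v), C♭ (VI), D♭ (VII) — D♭ is indeed VII.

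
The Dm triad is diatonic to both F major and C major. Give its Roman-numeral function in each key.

The scale of F major is F G A Bb C D E; D is degree 6, and the triad built there (D-F-A) is minor, so it is vi.
The scale of C major is C D E F G A B; D is degree 2, and the triad built there (D-F-A) is minor, so it is ii.

vi in F major; ii in C major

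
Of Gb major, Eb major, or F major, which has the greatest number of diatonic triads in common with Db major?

Triads of Db major: Db major (I), Eb minor (ii), F minor (iii), Gb major (IV), Ab major (V), Bb minor (vi), C diminished (vii°).
Gb major shares 4: Db, Ebm, Gb, Bbm.
Eb major shares 2: Fm, Ab.
F major shares 0: none.
The most common triads (4) are shared with Gb major.

Gb major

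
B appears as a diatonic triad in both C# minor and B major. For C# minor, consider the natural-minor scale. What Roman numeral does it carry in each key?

The scale of C# minor (natural minor) is C# D# E F# G# A B; B is degree 7, and the triad built there (B-D#-F#) is major, so it is VII.
The scale of B major is B C# D# E F# G# A#; B is degree 1, and the triad built there (B-D#-F#) is major, so it is I.

VII in C# minor; I in B major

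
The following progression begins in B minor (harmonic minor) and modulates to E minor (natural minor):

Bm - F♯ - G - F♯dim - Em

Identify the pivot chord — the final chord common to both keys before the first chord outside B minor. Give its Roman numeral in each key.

Chords diatonic to B minor: Bm, C♯dim, Daug, Em, F♯, G, A♯dim.
Reading the progression, the first chord not in that set is F♯dim, so the modulation leaves B minor there.
The chord immediately before F♯dim is G, which is diatonic to both keys: VI in B minor and III in E minor.

G — VI in B minor, III in E minor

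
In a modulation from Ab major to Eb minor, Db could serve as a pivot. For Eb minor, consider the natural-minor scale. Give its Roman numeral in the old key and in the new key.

The scale of Ab major is Ab Bb C Db Eb F G; Db is degree 4, and the triad built there (Db-F-Ab) is major, so it is IV.
The scale of Eb minor (natural minor) is Eb F Gb Ab Bb Cb Db; Db is degree 7, and the triad built there (Db-F-Ab) is major, so it is VII.

IV in Ab major; VII in Eb minor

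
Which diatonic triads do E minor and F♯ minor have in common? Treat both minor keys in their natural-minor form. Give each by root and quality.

Bm, D

Triads in E minor (natural minor): Em (i), F♯dim (ii°), G (III), Am (iv), Bm (v), C (VI), D (VII).
Triads in F♯ minor (natural minor): F♯m (i), G♯dim (ii°), A (III), Bm (iv), C♯m (v), D (VI), E (VII).
Shared triads with their functions: Bm (v in E minor, iv in F♯ minor); D (VII in E minor, VI in F♯ minor).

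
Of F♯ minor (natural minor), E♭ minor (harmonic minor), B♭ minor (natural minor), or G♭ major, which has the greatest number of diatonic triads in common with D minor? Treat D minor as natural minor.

Triads of D minor (natural minor): D minor (i), E diminished (ii°), F major (III), G minor (iv), A minor (v), B♭ major (VI), C major (VII).
F♯ minor (natural minor) shares 0: none.
E♭ minor (harmonic minor) shares 1: B♭.
B♭ minor (natural minor) shares 0: none.
G♭ major shares 0: none.
The most common triads (1) are shared with E♭ minor.

E♭ minor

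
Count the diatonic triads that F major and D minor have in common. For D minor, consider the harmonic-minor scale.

4

Diatonic triads of F major: F (I), Gm (ii), Am (iii), B♭ (IV), C (V), Dm (vi), Edim (vii°).
Diatonic triads of D minor (harmonic minor): Dm (i), Edim (ii°), Faug (III+), Gm (iv), A (V), B♭ (VI), C♯dim (vii°).
Matching root and quality in both lists: Gm, B♭, Dm, Edim.
That gives 4 common triads.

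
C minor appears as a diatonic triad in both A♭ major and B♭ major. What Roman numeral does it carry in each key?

The scale of A♭ major is A♭ B♭ C D♭ E♭ F G; C is degree 3, and the triad built there (C-E♭-G) is minor, so it is iii.
The scale of B♭ major is B♭ C D E♭ F G A; C is degree 2, and the triad built there (C-E♭-G) is minor, so it is ii.

iii in A♭ major; ii in B♭ major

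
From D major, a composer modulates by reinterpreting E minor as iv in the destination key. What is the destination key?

The numeral iv denotes a minor triad on scale degree 4. With E on degree 4, the tonic of the new key is B.
Degree 4 carries a minor triad in minor keys, so the destination is B minor.
Check: the diatonic triads of B minor (natural minor) are Bm (i), C#dim (ii°), D (III), Em (iv), F#m (v), G (VI), A (VII) — E minor is indeed iv.

B minor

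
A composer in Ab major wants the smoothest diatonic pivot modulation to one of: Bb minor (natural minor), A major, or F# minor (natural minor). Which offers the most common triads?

Bb minor

Triads of Ab major: Ab (I), Bbm (ii), Cm (iii), Db (IV), Eb (V), Fm (vi), Gdim (vii°).
Bb minor (natural minor) shares 4: Ab, Bbm, Db, Fm.
A major shares 0: none.
F# minor (natural minor) shares 0: none.
The most common triads (4) are shared with Bb minor.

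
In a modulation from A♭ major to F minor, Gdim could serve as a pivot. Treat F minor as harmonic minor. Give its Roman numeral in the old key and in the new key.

vii° in A♭ major; ii° in F minor

The scale of A♭ major is A♭ B♭ C D♭ E♭ F G; G is degree 7, and the triad built there (G-B♭-D♭) is diminished, so it is vii°.
The scale of F minor (harmonic minor) is F G A♭ B♭ C D♭ E; G is degree 2, and the triad built there (G-B♭-D♭) is diminished, so it is ii°.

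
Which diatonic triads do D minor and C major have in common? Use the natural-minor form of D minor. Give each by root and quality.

Dm, F, Am, C

Triads in D minor (natural minor): Dm (i), Edim (ii°), F (III), Gm (iv), Am (v), Bb (VI), C (VII).
Triads in C major: C (I), Dm (ii), Em (iii), F (IV), G (V), Am (vi), Bdim (vii°).
Shared triads with their functions: Dm (i in D minor, ii in C major); F (III in D minor, IV in C major); Am (v in D minor, vi in C major); C (VII in D minor, I in C major).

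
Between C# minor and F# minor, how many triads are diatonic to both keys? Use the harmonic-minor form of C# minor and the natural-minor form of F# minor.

3

Diatonic triads of C# minor (harmonic minor): C#m (i), D#dim (ii°), Eaug (III+), F#m (iv), G# (V), A (VI), B#dim (vii°).
Diatonic triads of F# minor (natural minor): F#m (i), G#dim (ii°), A (III), Bm (iv), C#m (v), D (VI), E (VII).
Matching root and quality in both lists: C#m, F#m, A.
That gives 3 common triads.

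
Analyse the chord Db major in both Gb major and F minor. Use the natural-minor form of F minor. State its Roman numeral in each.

V in Gb major; VI in F minor

The scale of Gb major is Gb Ab Bb Cb Db Eb F; Db is degree 5, and the triad built there (Db-F-Ab) is major, so it is V.
The scale of F minor (natural minor) is F G Ab Bb C Db Eb; Db is degree 6, and the triad built there (Db-F-Ab) is major, so it is VI.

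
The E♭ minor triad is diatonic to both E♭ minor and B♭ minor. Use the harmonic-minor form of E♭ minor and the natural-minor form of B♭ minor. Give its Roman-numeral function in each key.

i in E♭ minor; iv in B♭ minor

The scale of E♭ minor (harmonic minor) is E♭ F G♭ A♭ B♭ C♭ D; E♭ is degree 1, and the triad built there (E♭-G♭-B♭) is minor, so it is i.
The scale of B♭ minor (natural minor) is B♭ C D♭ E♭ F G♭ A♭; E♭ is degree 4, and the triad built there (E♭-G♭-B♭) is minor, so it is iv.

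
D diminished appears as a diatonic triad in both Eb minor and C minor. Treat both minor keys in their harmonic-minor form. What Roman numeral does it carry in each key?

The scale of Eb minor (harmonic minor) is Eb F Gb Ab Bb Cb D; D is degree 7, and the triad built there (D-F-Ab) is diminished, so it is vii°.
The scale of C minor (harmonic minor) is C D Eb F G Ab B; D is degree 2, and the triad built there (D-F-Ab) is diminished, so it is ii°.

vii° in Eb minor; ii° in C minor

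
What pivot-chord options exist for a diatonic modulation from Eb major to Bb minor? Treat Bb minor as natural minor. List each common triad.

Triads in Eb major: Eb (I), Fm (ii), Gm (iii), Ab (IV), Bb (V), Cm (vi), Ddim (vii°).
Triads in Bb minor (natural minor): Bbm (i), Cdim (ii°), Db (III), Ebm (iv), Fm (v), Gb (VI), Ab (VII).
Shared triads with their functions: Fm (ii in Eb major, v in Bb minor); Ab (IV in Eb major, VII in Bb minor).

Fm, Ab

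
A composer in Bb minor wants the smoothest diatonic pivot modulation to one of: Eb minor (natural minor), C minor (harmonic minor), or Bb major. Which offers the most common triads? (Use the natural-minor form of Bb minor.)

Triads of Bb minor (natural minor): Bbm (i), Cdim (ii°), Db (III), Ebm (iv), Fm (v), Gb (VI), Ab (VII).
Eb minor (natural minor) shares 4: Bbm, Db, Ebm, Gb.
C minor (harmonic minor) shares 2: Fm, Ab.
Bb major shares 0: none.
The most common triads (4) are shared with Eb minor.

Eb minor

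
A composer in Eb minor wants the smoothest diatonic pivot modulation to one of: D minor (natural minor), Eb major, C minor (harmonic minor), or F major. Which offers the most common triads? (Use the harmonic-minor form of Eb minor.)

Eb major

Triads of Eb minor (harmonic minor): Ebm (i), Fdim (ii°), Gbaug (III+), Abm (iv), Bb (V), Cb (VI), Ddim (vii°).
D minor (natural minor) shares 1: Bb.
Eb major shares 2: Bb, Ddim.
C minor (harmonic minor) shares 1: Ddim.
F major shares 1: Bb.
The most common triads (2) are shared with Eb major.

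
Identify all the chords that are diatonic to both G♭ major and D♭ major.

Triads in G♭ major: G♭ (I), A♭m (ii), B♭m (iii), C♭ (IV), D♭ (V), E♭m (vi), Fdim (vii°).
Triads in D♭ major: D♭ (I), E♭m (ii), Fm (iii), G♭ (IV), A♭ (V), B♭m (vi), Cdim (vii°).
Shared triads with their functions: G♭ (I in G♭ major, IV in D♭ major); B♭m (iii in G♭ major, vi in D♭ major); D♭ (V in G♭ major, I in D♭ major); E♭m (vi in G♭ major, ii in D♭ major).

G♭, B♭m, D♭, E♭m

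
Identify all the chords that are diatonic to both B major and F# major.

Triads in B major: B major (I), C# minor (ii), D# minor (iii), E major (IV), F# major (V), G# minor (vi), A# diminished (vii°).
Triads in F# major: F# major (I), G# minor (ii), A# minor (iii), B major (IV), C# major (V), D# minor (vi), E# diminished (vii°).
Shared triads with their functions: B major (I in B major, IV in F# major); D# minor (iii in B major, vi in F# major); F# major (V in B major, I in F# major); G# minor (vi in B major, ii in F# major).

B, D#m, F#, G#m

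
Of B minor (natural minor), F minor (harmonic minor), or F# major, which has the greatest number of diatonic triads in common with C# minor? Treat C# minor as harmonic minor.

Triads of C# minor (harmonic minor): C# minor (i), D# diminished (ii°), E augmented (III+), F# minor (iv), G# major (V), A major (VI), B# diminished (vii°).
B minor (natural minor) shares 2: F#m, A.
F minor (harmonic minor) shares 0: none.
F# major shares 0: none.
The most common triads (2) are shared with B minor.

B minor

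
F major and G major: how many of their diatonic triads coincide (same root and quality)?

Diatonic triads of F major: F (I), Gm (ii), Am (iii), Bb (IV), C (V), Dm (vi), Edim (vii°).
Diatonic triads of G major: G (I), Am (ii), Bm (iii), C (IV), D (V), Em (vi), F#dim (vii°).
Matching root and quality in both lists: Am, C.
That gives 2 common triads.

2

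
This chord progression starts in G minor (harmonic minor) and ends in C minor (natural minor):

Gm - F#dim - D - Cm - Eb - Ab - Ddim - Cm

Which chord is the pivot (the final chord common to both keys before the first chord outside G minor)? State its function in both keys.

Eb — VI in G minor, III in C minor

Chords diatonic to G minor: Gm, Adim, Bbaug, Cm, D, Eb, F#dim.
Reading the progression, the first chord not in that set is Ab, so the modulation leaves G minor there.
The chord immediately before Ab is Eb, which is diatonic to both keys: VI in G minor and III in C minor.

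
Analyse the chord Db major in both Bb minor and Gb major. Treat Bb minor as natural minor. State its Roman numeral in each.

The scale of Bb minor (natural minor) is Bb C Db Eb F Gb Ab; Db is degree 3, and the triad built there (Db-F-Ab) is major, so it is III.
The scale of Gb major is Gb Ab Bb Cb Db Eb F; Db is degree 5, and the triad built there (Db-F-Ab) is major, so it is V.

III in Bb minor; V in Gb major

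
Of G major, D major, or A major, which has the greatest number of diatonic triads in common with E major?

A major

Triads of E major: E major (I), F# minor (ii), G# minor (iii), A major (IV), B major (V), C# minor (vi), D# diminished (vii°).
G major shares 0: none.
D major shares 2: F#m, A.
A major shares 4: E, F#m, A, C#m.
The most common triads (4) are shared with A major.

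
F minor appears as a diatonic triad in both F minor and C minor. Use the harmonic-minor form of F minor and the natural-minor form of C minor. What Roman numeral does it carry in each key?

The scale of F minor (harmonic minor) is F G Ab Bb C Db E; F is degree 1, and the triad built there (F-Ab-C) is minor, so it is i.
The scale of C minor (natural minor) is C D Eb F G Ab Bb; F is degree 4, and the triad built there (F-Ab-C) is minor, so it is iv.

i in F minor; iv in C minor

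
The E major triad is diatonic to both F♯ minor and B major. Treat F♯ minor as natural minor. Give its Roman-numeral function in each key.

The scale of F♯ minor (natural minor) is F♯ G♯ A B C♯ D E; E is degree 7, and the triad built there (E-G♯-B) is major, so it is VII.
The scale of B major is B C♯ D♯ E F♯ G♯ A♯; E is degree 4, and the triad built there (E-G♯-B) is major, so it is IV.

VII in F♯ minor; IV in B major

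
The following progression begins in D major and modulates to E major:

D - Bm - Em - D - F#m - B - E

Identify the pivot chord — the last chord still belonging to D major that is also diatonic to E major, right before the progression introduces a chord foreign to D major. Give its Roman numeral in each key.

F#m — iii in D major, ii in E major

Chords diatonic to D major: D, Em, F#m, G, A, Bm, C#dim.
Reading the progression, the first chord not in that set is B, so the modulation leaves D major there.
The chord immediately before B is F#m, which is diatonic to both keys: iii in D major and ii in E major.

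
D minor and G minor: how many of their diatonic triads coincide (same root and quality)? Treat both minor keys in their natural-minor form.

4

Diatonic triads of D minor (natural minor): Dm (i), Edim (ii°), F (III), Gm (iv), Am (v), B♭ (VI), C (VII).
Diatonic triads of G minor (natural minor): Gm (i), Adim (ii°), B♭ (III), Cm (iv), Dm (v), E♭ (VI), F (VII).
Matching root and quality in both lists: Dm, F, Gm, B♭.
That gives 4 common triads.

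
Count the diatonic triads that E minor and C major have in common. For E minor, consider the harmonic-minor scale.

3

Diatonic triads of E minor (harmonic minor): Em (i), F♯dim (ii°), Gaug (III+), Am (iv), B (V), C (VI), D♯dim (vii°).
Diatonic triads of C major: C (I), Dm (ii), Em (iii), F (IV), G (V), Am (vi), Bdim (vii°).
Matching root and quality in both lists: Em, Am, C.
That gives 3 common triads.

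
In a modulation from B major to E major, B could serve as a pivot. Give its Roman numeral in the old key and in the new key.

I in B major; V in E major

The scale of B major is B C♯ D♯ E F♯ G♯ A♯; B is degree 1, and the triad built there (B-D♯-F♯) is major, so it is I.
The scale of E major is E F♯ G♯ A B C♯ D♯; B is degree 5, and the triad built there (B-D♯-F♯) is major, so it is V.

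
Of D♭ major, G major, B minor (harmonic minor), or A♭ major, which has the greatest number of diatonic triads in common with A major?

G major

Triads of A major: A major (I), B minor (ii), C♯ minor (iii), D major (IV), E major (V), F♯ minor (vi), G♯ diminished (vii°).
D♭ major shares 0: none.
G major shares 2: Bm, D.
B minor (harmonic minor) shares 1: Bm.
A♭ major shares 0: none.
The most common triads (2) are shared with G major.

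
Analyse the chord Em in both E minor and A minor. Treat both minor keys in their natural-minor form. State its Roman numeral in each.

i in E minor; v in A minor

The scale of E minor (natural minor) is E F# G A B C D; E is degree 1, and the triad built there (E-G-B) is minor, so it is i.
The scale of A minor (natural minor) is A B C D E F G; E is degree 5, and the triad built there (E-G-B) is minor, so it is v.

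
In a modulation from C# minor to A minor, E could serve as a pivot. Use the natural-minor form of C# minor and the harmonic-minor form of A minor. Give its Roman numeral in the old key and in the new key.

The scale of C# minor (natural minor) is C# D# E F# G# A B; E is degree 3, and the triad built there (E-G#-B) is major, so it is III.
The scale of A minor (harmonic minor) is A B C D E F G#; E is degree 5, and the triad built there (E-G#-B) is major, so it is V.

III in C# minor; V in A minor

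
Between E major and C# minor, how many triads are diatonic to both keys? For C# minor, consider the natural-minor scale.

7

Diatonic triads of E major: E major (I), F# minor (ii), G# minor (iii), A major (IV), B major (V), C# minor (vi), D# diminished (vii°).
Diatonic triads of C# minor (natural minor): C# minor (i), D# diminished (ii°), E major (III), F# minor (iv), G# minor (v), A major (VI), B major (VII).
Matching root and quality in both lists: E major, F# minor, G# minor, A major, B major, C# minor, D# diminished.
That gives 7 common triads.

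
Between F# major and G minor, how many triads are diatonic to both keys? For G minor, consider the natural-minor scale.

Diatonic triads of F# major: F# major (I), G# minor (ii), A# minor (iii), B major (IV), C# major (V), D# minor (vi), E# diminished (vii°).
Diatonic triads of G minor (natural minor): G minor (i), A diminished (ii°), Bb major (III), C minor (iv), D minor (v), Eb major (VI), F major (VII).
No triad has the same root and quality in both keys.

0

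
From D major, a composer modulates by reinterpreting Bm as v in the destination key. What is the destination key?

E minor

The numeral v denotes a minor triad on scale degree 5. With B on degree 5, the tonic of the new key is E.
Degree 5 carries a minor triad in natural-minor keys, so the destination is E minor.
Check: the diatonic triads of E minor (natural minor) are Em (i), F#dim (ii°), G (III), Am (iv), Bm (v), C (VI), D (VII) — Bm is indeed v.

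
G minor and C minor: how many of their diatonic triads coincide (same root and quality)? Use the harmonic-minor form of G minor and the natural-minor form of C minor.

Diatonic triads of G minor (harmonic minor): Gm (i), Adim (ii°), Bbaug (III+), Cm (iv), D (V), Eb (VI), F#dim (vii°).
Diatonic triads of C minor (natural minor): Cm (i), Ddim (ii°), Eb (III), Fm (iv), Gm (v), Ab (VI), Bb (VII).
Matching root and quality in both lists: Gm, Cm, Eb.
That gives 3 common triads.

3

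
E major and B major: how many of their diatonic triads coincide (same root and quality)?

Diatonic triads of E major: E major (I), F# minor (ii), G# minor (iii), A major (IV), B major (V), C# minor (vi), D# diminished (vii°).
Diatonic triads of B major: B major (I), C# minor (ii), D# minor (iii), E major (IV), F# major (V), G# minor (vi), A# diminished (vii°).
Matching root and quality in both lists: E major, G# minor, B major, C# minor.
That gives 4 common triads.

4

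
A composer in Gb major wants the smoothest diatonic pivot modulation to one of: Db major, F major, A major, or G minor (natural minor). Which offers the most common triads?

Triads of Gb major: Gb (I), Abm (ii), Bbm (iii), Cb (IV), Db (V), Ebm (vi), Fdim (vii°).
Db major shares 4: Gb, Bbm, Db, Ebm.
F major shares 0: none.
A major shares 0: none.
G minor (natural minor) shares 0: none.
The most common triads (4) are shared with Db major.

Db major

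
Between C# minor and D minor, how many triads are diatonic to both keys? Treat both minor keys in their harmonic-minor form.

Diatonic triads of C# minor (harmonic minor): C# minor (i), D# diminished (ii°), E augmented (III+), F# minor (iv), G# major (V), A major (VI), B# diminished (vii°).
Diatonic triads of D minor (harmonic minor): D minor (i), E diminished (ii°), F augmented (III+), G minor (iv), A major (V), Bb major (VI), C# diminished (vii°).
Matching root and quality in both lists: A major.
That gives 1 common triad.

1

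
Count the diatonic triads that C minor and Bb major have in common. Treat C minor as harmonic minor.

1

Diatonic triads of C minor (harmonic minor): Cm (i), Ddim (ii°), Ebaug (III+), Fm (iv), G (V), Ab (VI), Bdim (vii°).
Diatonic triads of Bb major: Bb (I), Cm (ii), Dm (iii), Eb (IV), F (V), Gm (vi), Adim (vii°).
Matching root and quality in both lists: Cm.
That gives 1 common triad.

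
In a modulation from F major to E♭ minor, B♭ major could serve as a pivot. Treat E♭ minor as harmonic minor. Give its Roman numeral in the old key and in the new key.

The scale of F major is F G A B♭ C D E; B♭ is degree 4, and the triad built there (B♭-D-F) is major, so it is IV.
The scale of E♭ minor (harmonic minor) is E♭ F G♭ A♭ B♭ C♭ D; B♭ is degree 5, and the triad built there (B♭-D-F) is major, so it is V.

IV in F major; V in E♭ minor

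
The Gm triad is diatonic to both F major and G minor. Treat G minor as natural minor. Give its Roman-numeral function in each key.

ii in F major; i in G minor

The scale of F major is F G A Bb C D E; G is degree 2, and the triad built there (G-Bb-D) is minor, so it is ii.
The scale of G minor (natural minor) is G A Bb C D Eb F; G is degree 1, and the triad built there (G-Bb-D) is minor, so it is i.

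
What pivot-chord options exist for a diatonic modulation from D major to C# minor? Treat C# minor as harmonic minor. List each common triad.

Triads in D major: D (I), Em (ii), F#m (iii), G (IV), A (V), Bm (vi), C#dim (vii°).
Triads in C# minor (harmonic minor): C#m (i), D#dim (ii°), Eaug (III+), F#m (iv), G# (V), A (VI), B#dim (vii°).
Shared triads with their functions: F#m (iii in D major, iv in C# minor); A (V in D major, VI in C# minor).

F#m, A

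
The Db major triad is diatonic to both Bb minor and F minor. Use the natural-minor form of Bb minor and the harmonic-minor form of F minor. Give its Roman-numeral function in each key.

The scale of Bb minor (natural minor) is Bb C Db Eb F Gb Ab; Db is degree 3, and the triad built there (Db-F-Ab) is major, so it is III.
The scale of F minor (harmonic minor) is F G Ab Bb C Db E; Db is degree 6, and the triad built there (Db-F-Ab) is major, so it is VI.

III in Bb minor; VI in F minor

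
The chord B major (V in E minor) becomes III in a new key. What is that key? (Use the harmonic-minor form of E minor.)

G♯ minor

The numeral III denotes a major triad on scale degree 3. With B on degree 3, the tonic of the new key is G♯.
Degree 3 carries a major triad in natural-minor keys, so the destination is G♯ minor.
Check: the diatonic triads of G♯ minor (natural minor) are G♯m (i), A♯dim (ii°), B (III), C♯m (iv), D♯m (v), E (VI), F♯ (VII) — B major is indeed III.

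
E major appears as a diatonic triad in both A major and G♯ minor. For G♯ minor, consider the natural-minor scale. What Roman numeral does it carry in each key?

V in A major; VI in G♯ minor

The scale of A major is A B C♯ D E F♯ G♯; E is degree 5, and the triad built there (E-G♯-B) is major, so it is V.
The scale of G♯ minor (natural minor) is G♯ A♯ B C♯ D♯ E F♯; E is degree 6, and the triad built there (E-G♯-B) is major, so it is VI.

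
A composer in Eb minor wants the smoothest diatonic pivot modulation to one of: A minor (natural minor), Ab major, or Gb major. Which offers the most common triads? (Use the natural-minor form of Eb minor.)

Gb major

Triads of Eb minor (natural minor): Ebm (i), Fdim (ii°), Gb (III), Abm (iv), Bbm (v), Cb (VI), Db (VII).
A minor (natural minor) shares 0: none.
Ab major shares 2: Bbm, Db.
Gb major shares 7: Ebm, Fdim, Gb, Abm, Bbm, Cb, Db.
The most common triads (7) are shared with Gb major.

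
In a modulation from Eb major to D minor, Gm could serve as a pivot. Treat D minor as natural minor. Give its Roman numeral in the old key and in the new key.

iii in Eb major; iv in D minor

The scale of Eb major is Eb F G Ab Bb C D; G is degree 3, and the triad built there (G-Bb-D) is minor, so it is iii.
The scale of D minor (natural minor) is D E F G A Bb C; G is degree 4, and the triad built there (G-Bb-D) is minor, so it is iv.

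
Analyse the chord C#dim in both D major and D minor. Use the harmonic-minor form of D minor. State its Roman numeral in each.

The scale of D major is D E F# G A B C#; C# is degree 7, and the triad built there (C#-E-G) is diminished, so it is vii°.
The scale of D minor (harmonic minor) is D E F G A Bb C#; C# is degree 7, and the triad built there (C#-E-G) is diminished, so it is vii°.

vii° in D major; vii° in D minor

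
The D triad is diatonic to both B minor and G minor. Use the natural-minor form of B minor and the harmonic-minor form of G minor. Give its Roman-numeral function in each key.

III in B minor; V in G minor

The scale of B minor (natural minor) is B C# D E F# G A; D is degree 3, and the triad built there (D-F#-A) is major, so it is III.
The scale of G minor (harmonic minor) is G A Bb C D Eb F#; D is degree 5, and the triad built there (D-F#-A) is major, so it is V.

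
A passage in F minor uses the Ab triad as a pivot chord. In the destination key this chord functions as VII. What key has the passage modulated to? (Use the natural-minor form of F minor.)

Bb minor

The numeral VII denotes a major triad on scale degree 7. With Ab on degree 7, the tonic of the new key is Bb.
Degree 7 carries a major triad in natural-minor keys, so the destination is Bb minor.
Check: the diatonic triads of Bb minor (natural minor) are Bbm (i), Cdim (ii°), Db (III), Ebm (iv), Fm (v), Gb (VI), Ab (VII) — Ab is indeed VII.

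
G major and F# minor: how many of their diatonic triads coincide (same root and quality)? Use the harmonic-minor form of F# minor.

Diatonic triads of G major: G (I), Am (ii), Bm (iii), C (IV), D (V), Em (vi), F#dim (vii°).
Diatonic triads of F# minor (harmonic minor): F#m (i), G#dim (ii°), Aaug (III+), Bm (iv), C# (V), D (VI), E#dim (vii°).
Matching root and quality in both lists: Bm, D.
That gives 2 common triads.

2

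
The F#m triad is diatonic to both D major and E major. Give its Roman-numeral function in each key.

The scale of D major is D E F# G A B C#; F# is degree 3, and the triad built there (F#-A-C#) is minor, so it is iii.
The scale of E major is E F# G# A B C# D#; F# is degree 2, and the triad built there (F#-A-C#) is minor, so it is ii.

iii in D major; ii in E major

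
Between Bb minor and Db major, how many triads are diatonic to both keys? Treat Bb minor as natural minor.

7

Diatonic triads of Bb minor (natural minor): Bb minor (i), C diminished (ii°), Db major (III), Eb minor (iv), F minor (v), Gb major (VI), Ab major (VII).
Diatonic triads of Db major: Db major (I), Eb minor (ii), F minor (iii), Gb major (IV), Ab major (V), Bb minor (vi), C diminished (vii°).
Matching root and quality in both lists: Bb minor, C diminished, Db major, Eb minor, F minor, Gb major, Ab major.
That gives 7 common triads.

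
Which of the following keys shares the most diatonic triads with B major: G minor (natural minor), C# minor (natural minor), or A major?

Triads of B major: B (I), C#m (ii), D#m (iii), E (IV), F# (V), G#m (vi), A#dim (vii°).
G minor (natural minor) shares 0: none.
C# minor (natural minor) shares 4: B, C#m, E, G#m.
A major shares 2: C#m, E.
The most common triads (4) are shared with C# minor.

C# minor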